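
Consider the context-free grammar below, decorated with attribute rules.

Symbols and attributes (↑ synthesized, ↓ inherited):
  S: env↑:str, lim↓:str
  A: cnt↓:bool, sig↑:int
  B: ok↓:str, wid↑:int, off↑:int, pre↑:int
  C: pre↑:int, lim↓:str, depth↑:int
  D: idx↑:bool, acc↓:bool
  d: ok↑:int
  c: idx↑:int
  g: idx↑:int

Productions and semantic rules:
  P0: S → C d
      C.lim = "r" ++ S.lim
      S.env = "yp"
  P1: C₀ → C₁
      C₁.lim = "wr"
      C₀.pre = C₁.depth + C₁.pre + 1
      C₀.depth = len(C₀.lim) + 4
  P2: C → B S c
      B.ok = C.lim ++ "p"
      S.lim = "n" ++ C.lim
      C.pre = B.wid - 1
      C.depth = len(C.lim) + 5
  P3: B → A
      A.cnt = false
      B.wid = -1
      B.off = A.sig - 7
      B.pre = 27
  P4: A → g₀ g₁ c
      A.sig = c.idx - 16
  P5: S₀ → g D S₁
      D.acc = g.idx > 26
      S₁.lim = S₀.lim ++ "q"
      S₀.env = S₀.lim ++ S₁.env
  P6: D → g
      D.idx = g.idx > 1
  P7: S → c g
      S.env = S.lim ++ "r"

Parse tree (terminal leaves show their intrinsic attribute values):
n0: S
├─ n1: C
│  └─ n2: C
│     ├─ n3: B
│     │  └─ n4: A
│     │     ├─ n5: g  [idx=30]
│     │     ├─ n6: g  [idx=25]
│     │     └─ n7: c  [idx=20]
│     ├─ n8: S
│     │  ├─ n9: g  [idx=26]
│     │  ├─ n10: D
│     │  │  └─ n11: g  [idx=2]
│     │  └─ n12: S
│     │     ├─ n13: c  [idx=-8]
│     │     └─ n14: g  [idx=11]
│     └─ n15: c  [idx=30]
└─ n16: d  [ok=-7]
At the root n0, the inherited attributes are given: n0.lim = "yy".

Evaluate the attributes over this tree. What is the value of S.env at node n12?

1. n0.lim = "yy"  [given at root]
2. n1.lim = "ryy"  ["r" ++ S.lim]
3. n2.lim = "wr"  ["wr"]
4. n3.ok = "wrp"  [C.lim ++ "p"]
5. n4.cnt = false  [false]
6. n5.idx = 30  [terminal]
7. n6.idx = 25  [terminal]
8. n7.idx = 20  [terminal]
9. n4.sig = 4  [c.idx - 16]
10. n3.wid = -1  [-1]
11. n3.off = -3  [A.sig - 7]
12. n3.pre = 27  [27]
13. n8.lim = "nwr"  ["n" ++ C.lim]
14. n9.idx = 26  [terminal]
15. n10.acc = false  [g.idx > 26]
16. n11.idx = 2  [terminal]
17. n10.idx = true  [g.idx > 1]
18. n12.lim = "nwrq"  [S₀.lim ++ "q"]
19. n13.idx = -8  [terminal]
20. n14.idx = 11  [terminal]
21. n12.env = "nwrqr"  [S.lim ++ "r"]
22. n8.env = "nwrnwrqr"  [S₀.lim ++ S₁.env]
23. n15.idx = 30  [terminal]
24. n2.pre = -2  [B.wid - 1]
25. n2.depth = 7  [len(C.lim) + 5]
26. n1.pre = 6  [C₁.depth + C₁.pre + 1]
27. n1.depth = 7  [len(C₀.lim) + 4]
28. n16.ok = -7  [terminal]
29. n0.env = "yp"  ["yp"]

"nwrqr"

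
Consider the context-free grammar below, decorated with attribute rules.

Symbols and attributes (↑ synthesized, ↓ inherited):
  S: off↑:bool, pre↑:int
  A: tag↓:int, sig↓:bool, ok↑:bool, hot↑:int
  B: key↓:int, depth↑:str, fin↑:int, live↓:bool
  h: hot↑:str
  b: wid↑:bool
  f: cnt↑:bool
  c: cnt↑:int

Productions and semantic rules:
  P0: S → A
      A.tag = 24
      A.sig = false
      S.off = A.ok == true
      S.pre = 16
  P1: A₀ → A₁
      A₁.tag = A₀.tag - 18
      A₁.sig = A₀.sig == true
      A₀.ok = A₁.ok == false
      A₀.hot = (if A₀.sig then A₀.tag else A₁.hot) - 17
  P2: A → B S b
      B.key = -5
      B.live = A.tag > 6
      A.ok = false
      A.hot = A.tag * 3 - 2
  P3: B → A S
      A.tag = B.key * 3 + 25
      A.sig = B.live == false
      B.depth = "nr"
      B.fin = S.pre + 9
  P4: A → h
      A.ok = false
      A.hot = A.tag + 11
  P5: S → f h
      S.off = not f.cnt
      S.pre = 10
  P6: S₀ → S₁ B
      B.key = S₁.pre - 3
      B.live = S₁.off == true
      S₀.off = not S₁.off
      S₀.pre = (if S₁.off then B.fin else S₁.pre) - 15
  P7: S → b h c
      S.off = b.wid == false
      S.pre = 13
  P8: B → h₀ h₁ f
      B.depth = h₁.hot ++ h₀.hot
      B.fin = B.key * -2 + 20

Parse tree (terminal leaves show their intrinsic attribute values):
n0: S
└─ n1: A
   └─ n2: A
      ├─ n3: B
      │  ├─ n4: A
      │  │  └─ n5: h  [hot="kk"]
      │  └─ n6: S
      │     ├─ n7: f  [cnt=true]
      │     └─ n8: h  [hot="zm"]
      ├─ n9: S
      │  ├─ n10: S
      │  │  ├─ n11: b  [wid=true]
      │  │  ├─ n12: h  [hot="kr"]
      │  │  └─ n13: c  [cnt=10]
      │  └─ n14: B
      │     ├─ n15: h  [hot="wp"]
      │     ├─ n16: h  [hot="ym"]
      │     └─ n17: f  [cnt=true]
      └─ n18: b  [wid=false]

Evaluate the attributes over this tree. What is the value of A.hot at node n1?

1. n1.tag = 24  [24]
2. n1.sig = false  [false]
3. n2.tag = 6  [A₀.tag - 18]
4. n2.sig = false  [A₀.sig == true]
5. n3.key = -5  [-5]
6. n3.live = false  [A.tag > 6]
7. n4.tag = 10  [B.key * 3 + 25]
8. n4.sig = true  [B.live == false]
9. n5.hot = "kk"  [terminal]
10. n4.ok = false  [false]
11. n4.hot = 21  [A.tag + 11]
12. n7.cnt = true  [terminal]
13. n8.hot = "zm"  [terminal]
14. n6.off = false  [not f.cnt]
15. n6.pre = 10  [10]
16. n3.depth = "nr"  ["nr"]
17. n3.fin = 19  [S.pre + 9]
18. n11.wid = true  [terminal]
19. n12.hot = "kr"  [terminal]
20. n13.cnt = 10  [terminal]
21. n10.off = false  [b.wid == false]
22. n10.pre = 13  [13]
23. n14.key = 10  [S₁.pre - 3]
24. n14.live = false  [S₁.off == true]
25. n15.hot = "wp"  [terminal]
26. n16.hot = "ym"  [terminal]
27. n17.cnt = true  [terminal]
28. n14.depth = "ymwp"  [h₁.hot ++ h₀.hot]
29. n14.fin = 0  [B.key * -2 + 20]
30. n9.off = true  [not S₁.off]
31. n9.pre = -2  [(if S₁.off then B.fin else S₁.pre) - 15]
32. n18.wid = false  [terminal]
33. n2.ok = false  [false]
34. n2.hot = 16  [A.tag * 3 - 2]
35. n1.ok = true  [A₁.ok == false]
36. n1.hot = -1  [(if A₀.sig then A₀.tag else A₁.hot) - 17]
37. n0.off = true  [A.ok == true]
38. n0.pre = 16  [16]

-1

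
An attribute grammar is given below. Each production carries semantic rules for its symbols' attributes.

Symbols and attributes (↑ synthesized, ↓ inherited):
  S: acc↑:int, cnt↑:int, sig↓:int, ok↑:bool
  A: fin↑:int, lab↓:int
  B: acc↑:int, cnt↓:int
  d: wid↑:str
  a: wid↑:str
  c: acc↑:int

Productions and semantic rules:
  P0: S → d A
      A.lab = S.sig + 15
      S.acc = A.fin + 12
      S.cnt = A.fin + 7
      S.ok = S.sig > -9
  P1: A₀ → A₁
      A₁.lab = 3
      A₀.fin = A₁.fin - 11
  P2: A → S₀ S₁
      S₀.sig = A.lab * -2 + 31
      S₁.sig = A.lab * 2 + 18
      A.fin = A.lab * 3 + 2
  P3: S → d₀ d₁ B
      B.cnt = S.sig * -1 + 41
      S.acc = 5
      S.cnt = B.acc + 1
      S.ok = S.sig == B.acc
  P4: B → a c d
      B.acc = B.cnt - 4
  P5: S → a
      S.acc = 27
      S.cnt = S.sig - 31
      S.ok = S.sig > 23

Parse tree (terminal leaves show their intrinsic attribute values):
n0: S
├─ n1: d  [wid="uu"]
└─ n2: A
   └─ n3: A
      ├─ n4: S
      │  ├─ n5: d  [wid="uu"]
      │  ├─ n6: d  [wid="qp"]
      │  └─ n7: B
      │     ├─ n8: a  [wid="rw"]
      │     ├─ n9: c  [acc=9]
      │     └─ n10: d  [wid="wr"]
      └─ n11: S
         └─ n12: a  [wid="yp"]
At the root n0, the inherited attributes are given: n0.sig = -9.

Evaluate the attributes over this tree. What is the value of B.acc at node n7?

12

1. n0.sig = -9  [given at root]
2. n1.wid = "uu"  [terminal]
3. n2.lab = 6  [S.sig + 15]
4. n3.lab = 3  [3]
5. n4.sig = 25  [A.lab * -2 + 31]
6. n5.wid = "uu"  [terminal]
7. n6.wid = "qp"  [terminal]
8. n7.cnt = 16  [S.sig * -1 + 41]
9. n8.wid = "rw"  [terminal]
10. n9.acc = 9  [terminal]
11. n10.wid = "wr"  [terminal]
12. n7.acc = 12  [B.cnt - 4]
13. n4.acc = 5  [5]
14. n4.cnt = 13  [B.acc + 1]
15. n4.ok = false  [S.sig == B.acc]
16. n11.sig = 24  [A.lab * 2 + 18]
17. n12.wid = "yp"  [terminal]
18. n11.acc = 27  [27]
19. n11.cnt = -7  [S.sig - 31]
20. n11.ok = true  [S.sig > 23]
21. n3.fin = 11  [A.lab * 3 + 2]
22. n2.fin = 0  [A₁.fin - 11]
23. n0.acc = 12  [A.fin + 12]
24. n0.cnt = 7  [A.fin + 7]
25. n0.ok = false  [S.sig > -9]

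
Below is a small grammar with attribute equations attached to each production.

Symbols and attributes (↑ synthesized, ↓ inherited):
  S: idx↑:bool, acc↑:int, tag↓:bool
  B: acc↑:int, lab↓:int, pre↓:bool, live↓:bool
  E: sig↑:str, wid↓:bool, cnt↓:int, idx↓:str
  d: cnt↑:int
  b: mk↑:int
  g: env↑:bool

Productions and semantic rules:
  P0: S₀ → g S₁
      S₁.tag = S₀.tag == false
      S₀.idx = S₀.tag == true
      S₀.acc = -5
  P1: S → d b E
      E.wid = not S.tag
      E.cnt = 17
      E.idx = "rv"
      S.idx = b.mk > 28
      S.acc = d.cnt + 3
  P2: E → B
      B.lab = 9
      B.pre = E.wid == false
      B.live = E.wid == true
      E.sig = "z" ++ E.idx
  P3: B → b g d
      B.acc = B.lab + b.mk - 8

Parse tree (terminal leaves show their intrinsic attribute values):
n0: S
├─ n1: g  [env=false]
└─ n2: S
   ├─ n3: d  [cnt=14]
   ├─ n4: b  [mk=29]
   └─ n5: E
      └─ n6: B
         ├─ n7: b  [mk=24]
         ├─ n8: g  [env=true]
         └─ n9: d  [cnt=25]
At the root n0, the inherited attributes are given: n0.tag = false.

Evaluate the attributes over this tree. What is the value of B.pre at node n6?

1. n0.tag = false  [given at root]
2. n1.env = false  [terminal]
3. n2.tag = true  [S₀.tag == false]
4. n3.cnt = 14  [terminal]
5. n4.mk = 29  [terminal]
6. n5.wid = false  [not S.tag]
7. n5.cnt = 17  [17]
8. n5.idx = "rv"  ["rv"]
9. n6.lab = 9  [9]
10. n6.pre = true  [E.wid == false]
11. n6.live = false  [E.wid == true]
12. n7.mk = 24  [terminal]
13. n8.env = true  [terminal]
14. n9.cnt = 25  [terminal]
15. n6.acc = 25  [B.lab + b.mk - 8]
16. n5.sig = "zrv"  ["z" ++ E.idx]
17. n2.idx = true  [b.mk > 28]
18. n2.acc = 17  [d.cnt + 3]
19. n0.idx = false  [S₀.tag == true]
20. n0.acc = -5  [-5]

true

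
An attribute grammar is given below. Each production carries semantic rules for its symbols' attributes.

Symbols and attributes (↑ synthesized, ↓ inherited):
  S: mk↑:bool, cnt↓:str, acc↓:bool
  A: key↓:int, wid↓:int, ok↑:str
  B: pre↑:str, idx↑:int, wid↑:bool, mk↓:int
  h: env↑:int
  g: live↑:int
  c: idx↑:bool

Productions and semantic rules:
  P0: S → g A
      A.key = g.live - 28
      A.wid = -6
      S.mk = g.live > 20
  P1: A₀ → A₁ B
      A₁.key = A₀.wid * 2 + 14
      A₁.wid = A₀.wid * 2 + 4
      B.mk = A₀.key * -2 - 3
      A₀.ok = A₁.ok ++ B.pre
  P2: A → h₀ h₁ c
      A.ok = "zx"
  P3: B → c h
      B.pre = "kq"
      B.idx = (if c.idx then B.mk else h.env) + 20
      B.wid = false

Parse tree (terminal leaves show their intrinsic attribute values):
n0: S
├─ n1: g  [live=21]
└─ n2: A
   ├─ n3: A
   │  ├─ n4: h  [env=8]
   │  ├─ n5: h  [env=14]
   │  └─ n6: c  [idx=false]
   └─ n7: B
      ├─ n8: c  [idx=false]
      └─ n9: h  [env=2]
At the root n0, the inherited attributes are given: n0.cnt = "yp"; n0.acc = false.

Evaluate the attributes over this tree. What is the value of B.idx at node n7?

22

1. n0.cnt = "yp"  [given at root]
2. n0.acc = false  [given at root]
3. n1.live = 21  [terminal]
4. n2.key = -7  [g.live - 28]
5. n2.wid = -6  [-6]
6. n3.key = 2  [A₀.wid * 2 + 14]
7. n3.wid = -8  [A₀.wid * 2 + 4]
8. n4.env = 8  [terminal]
9. n5.env = 14  [terminal]
10. n6.idx = false  [terminal]
11. n3.ok = "zx"  ["zx"]
12. n7.mk = 11  [A₀.key * -2 - 3]
13. n8.idx = false  [terminal]
14. n9.env = 2  [terminal]
15. n7.pre = "kq"  ["kq"]
16. n7.idx = 22  [(if c.idx then B.mk else h.env) + 20]
17. n7.wid = false  [false]
18. n2.ok = "zxkq"  [A₁.ok ++ B.pre]
19. n0.mk = true  [g.live > 20]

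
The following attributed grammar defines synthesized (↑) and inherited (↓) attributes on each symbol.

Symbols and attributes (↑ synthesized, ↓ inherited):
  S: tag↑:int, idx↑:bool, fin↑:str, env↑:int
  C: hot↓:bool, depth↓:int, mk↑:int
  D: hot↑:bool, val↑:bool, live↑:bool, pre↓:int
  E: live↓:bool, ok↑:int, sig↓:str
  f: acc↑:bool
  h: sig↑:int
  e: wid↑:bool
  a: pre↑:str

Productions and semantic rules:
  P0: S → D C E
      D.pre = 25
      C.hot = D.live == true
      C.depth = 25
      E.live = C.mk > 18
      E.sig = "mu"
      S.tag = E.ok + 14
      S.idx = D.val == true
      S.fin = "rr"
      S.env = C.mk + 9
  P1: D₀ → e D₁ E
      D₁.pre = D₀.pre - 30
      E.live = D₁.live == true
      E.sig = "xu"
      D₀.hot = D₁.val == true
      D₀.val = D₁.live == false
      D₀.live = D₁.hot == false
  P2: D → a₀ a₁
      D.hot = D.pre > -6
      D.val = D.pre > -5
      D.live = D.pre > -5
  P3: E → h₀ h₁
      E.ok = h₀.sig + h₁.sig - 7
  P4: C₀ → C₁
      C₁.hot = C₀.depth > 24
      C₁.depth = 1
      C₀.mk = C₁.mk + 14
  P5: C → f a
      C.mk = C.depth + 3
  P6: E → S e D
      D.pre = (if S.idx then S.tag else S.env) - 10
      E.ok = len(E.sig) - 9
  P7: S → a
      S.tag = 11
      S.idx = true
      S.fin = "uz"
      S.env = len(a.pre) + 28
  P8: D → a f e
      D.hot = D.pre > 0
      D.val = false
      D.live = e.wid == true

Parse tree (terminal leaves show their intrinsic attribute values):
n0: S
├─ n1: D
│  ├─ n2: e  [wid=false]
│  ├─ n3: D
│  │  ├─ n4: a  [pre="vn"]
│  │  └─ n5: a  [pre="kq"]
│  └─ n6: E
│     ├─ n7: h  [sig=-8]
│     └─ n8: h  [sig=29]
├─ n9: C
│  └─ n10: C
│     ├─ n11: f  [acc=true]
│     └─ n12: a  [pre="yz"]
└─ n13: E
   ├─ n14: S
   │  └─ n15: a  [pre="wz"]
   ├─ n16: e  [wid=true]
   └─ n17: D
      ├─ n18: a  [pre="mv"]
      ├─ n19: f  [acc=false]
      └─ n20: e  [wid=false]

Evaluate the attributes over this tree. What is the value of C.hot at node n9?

false

1. n1.pre = 25  [25]
2. n2.wid = false  [terminal]
3. n3.pre = -5  [D₀.pre - 30]
4. n4.pre = "vn"  [terminal]
5. n5.pre = "kq"  [terminal]
6. n3.hot = true  [D.pre > -6]
7. n3.val = false  [D.pre > -5]
8. n3.live = false  [D.pre > -5]
9. n6.live = false  [D₁.live == true]
10. n6.sig = "xu"  ["xu"]
11. n7.sig = -8  [terminal]
12. n8.sig = 29  [terminal]
13. n6.ok = 14  [h₀.sig + h₁.sig - 7]
14. n1.hot = false  [D₁.val == true]
15. n1.val = true  [D₁.live == false]
16. n1.live = false  [D₁.hot == false]
17. n9.hot = false  [D.live == true]
18. n9.depth = 25  [25]
19. n10.hot = true  [C₀.depth > 24]
20. n10.depth = 1  [1]
21. n11.acc = true  [terminal]
22. n12.pre = "yz"  [terminal]
23. n10.mk = 4  [C.depth + 3]
24. n9.mk = 18  [C₁.mk + 14]
25. n13.live = false  [C.mk > 18]
26. n13.sig = "mu"  ["mu"]
27. n15.pre = "wz"  [terminal]
28. n14.tag = 11  [11]
29. n14.idx = true  [true]
30. n14.fin = "uz"  ["uz"]
31. n14.env = 30  [len(a.pre) + 28]
32. n16.wid = true  [terminal]
33. n17.pre = 1  [(if S.idx then S.tag else S.env) - 10]
34. n18.pre = "mv"  [terminal]
35. n19.acc = false  [terminal]
36. n20.wid = false  [terminal]
37. n17.hot = true  [D.pre > 0]
38. n17.val = false  [false]
39. n17.live = false  [e.wid == true]
40. n13.ok = -7  [len(E.sig) - 9]
41. n0.tag = 7  [E.ok + 14]
42. n0.idx = true  [D.val == true]
43. n0.fin = "rr"  ["rr"]
44. n0.env = 27  [C.mk + 9]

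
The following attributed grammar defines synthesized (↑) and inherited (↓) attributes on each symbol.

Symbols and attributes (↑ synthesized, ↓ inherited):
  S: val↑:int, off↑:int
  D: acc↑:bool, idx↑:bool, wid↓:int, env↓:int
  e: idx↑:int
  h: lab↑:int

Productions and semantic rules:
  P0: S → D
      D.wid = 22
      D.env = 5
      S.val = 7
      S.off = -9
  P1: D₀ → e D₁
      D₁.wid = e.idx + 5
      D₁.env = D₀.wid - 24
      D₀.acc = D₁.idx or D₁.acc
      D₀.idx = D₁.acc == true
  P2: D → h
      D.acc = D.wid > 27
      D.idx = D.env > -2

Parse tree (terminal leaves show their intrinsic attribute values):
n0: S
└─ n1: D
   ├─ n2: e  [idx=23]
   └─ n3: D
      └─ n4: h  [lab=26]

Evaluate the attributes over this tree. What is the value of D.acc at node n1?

1. n1.wid = 22  [22]
2. n1.env = 5  [5]
3. n2.idx = 23  [terminal]
4. n3.wid = 28  [e.idx + 5]
5. n3.env = -2  [D₀.wid - 24]
6. n4.lab = 26  [terminal]
7. n3.acc = true  [D.wid > 27]
8. n3.idx = false  [D.env > -2]
9. n1.acc = true  [D₁.idx or D₁.acc]
10. n1.idx = true  [D₁.acc == true]
11. n0.val = 7  [7]
12. n0.off = -9  [-9]

true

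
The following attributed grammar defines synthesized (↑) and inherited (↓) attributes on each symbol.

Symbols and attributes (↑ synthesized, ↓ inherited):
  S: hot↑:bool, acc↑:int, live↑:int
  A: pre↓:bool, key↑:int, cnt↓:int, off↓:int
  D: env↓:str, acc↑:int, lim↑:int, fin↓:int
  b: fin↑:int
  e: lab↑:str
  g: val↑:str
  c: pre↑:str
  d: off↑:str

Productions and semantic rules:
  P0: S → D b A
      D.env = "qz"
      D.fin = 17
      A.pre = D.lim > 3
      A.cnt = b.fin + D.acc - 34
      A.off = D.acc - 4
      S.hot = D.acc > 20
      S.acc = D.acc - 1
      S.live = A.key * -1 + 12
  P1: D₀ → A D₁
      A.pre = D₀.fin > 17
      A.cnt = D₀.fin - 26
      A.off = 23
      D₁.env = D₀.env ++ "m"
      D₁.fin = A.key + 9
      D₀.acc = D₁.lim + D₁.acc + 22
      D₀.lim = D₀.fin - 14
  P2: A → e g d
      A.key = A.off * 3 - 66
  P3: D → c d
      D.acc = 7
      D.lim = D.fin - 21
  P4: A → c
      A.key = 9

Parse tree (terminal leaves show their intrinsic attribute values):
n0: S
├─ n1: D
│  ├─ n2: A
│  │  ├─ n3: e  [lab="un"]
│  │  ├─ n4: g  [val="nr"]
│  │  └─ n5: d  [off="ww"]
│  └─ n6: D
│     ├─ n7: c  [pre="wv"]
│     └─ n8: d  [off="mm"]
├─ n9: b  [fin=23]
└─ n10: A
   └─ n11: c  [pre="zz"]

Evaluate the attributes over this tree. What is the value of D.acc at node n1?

1. n1.env = "qz"  ["qz"]
2. n1.fin = 17  [17]
3. n2.pre = false  [D₀.fin > 17]
4. n2.cnt = -9  [D₀.fin - 26]
5. n2.off = 23  [23]
6. n3.lab = "un"  [terminal]
7. n4.val = "nr"  [terminal]
8. n5.off = "ww"  [terminal]
9. n2.key = 3  [A.off * 3 - 66]
10. n6.env = "qzm"  [D₀.env ++ "m"]
11. n6.fin = 12  [A.key + 9]
12. n7.pre = "wv"  [terminal]
13. n8.off = "mm"  [terminal]
14. n6.acc = 7  [7]
15. n6.lim = -9  [D.fin - 21]
16. n1.acc = 20  [D₁.lim + D₁.acc + 22]
17. n1.lim = 3  [D₀.fin - 14]
18. n9.fin = 23  [terminal]
19. n10.pre = false  [D.lim > 3]
20. n10.cnt = 9  [b.fin + D.acc - 34]
21. n10.off = 16  [D.acc - 4]
22. n11.pre = "zz"  [terminal]
23. n10.key = 9  [9]
24. n0.hot = false  [D.acc > 20]
25. n0.acc = 19  [D.acc - 1]
26. n0.live = 3  [A.key * -1 + 12]

20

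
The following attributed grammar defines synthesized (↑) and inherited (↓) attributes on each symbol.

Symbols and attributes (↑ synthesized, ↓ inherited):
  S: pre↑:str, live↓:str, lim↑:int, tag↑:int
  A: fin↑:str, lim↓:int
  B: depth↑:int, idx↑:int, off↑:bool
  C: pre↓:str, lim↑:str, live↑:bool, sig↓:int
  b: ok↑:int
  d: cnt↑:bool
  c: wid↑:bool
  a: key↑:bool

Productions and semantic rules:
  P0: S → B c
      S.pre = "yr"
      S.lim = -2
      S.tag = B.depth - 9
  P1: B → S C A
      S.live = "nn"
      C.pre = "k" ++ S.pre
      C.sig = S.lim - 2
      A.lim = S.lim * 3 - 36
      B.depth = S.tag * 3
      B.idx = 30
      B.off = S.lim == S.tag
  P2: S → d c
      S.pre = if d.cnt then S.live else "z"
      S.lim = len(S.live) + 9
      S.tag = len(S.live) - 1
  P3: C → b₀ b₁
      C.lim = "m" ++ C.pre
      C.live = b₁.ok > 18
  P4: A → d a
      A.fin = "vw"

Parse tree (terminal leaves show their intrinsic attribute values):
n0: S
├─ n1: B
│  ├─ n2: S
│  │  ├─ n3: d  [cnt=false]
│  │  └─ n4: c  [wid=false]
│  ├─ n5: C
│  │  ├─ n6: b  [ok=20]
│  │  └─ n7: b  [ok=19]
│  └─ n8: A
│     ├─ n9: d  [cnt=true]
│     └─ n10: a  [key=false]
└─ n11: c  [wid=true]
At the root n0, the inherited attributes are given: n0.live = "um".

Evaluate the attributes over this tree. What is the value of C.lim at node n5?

1. n0.live = "um"  [given at root]
2. n2.live = "nn"  ["nn"]
3. n3.cnt = false  [terminal]
4. n4.wid = false  [terminal]
5. n2.pre = "z"  [if d.cnt then S.live else "z"]
6. n2.lim = 11  [len(S.live) + 9]
7. n2.tag = 1  [len(S.live) - 1]
8. n5.pre = "kz"  ["k" ++ S.pre]
9. n5.sig = 9  [S.lim - 2]
10. n6.ok = 20  [terminal]
11. n7.ok = 19  [terminal]
12. n5.lim = "mkz"  ["m" ++ C.pre]
13. n5.live = true  [b₁.ok > 18]
14. n8.lim = -3  [S.lim * 3 - 36]
15. n9.cnt = true  [terminal]
16. n10.key = false  [terminal]
17. n8.fin = "vw"  ["vw"]
18. n1.depth = 3  [S.tag * 3]
19. n1.idx = 30  [30]
20. n1.off = false  [S.lim == S.tag]
21. n11.wid = true  [terminal]
22. n0.pre = "yr"  ["yr"]
23. n0.lim = -2  [-2]
24. n0.tag = -6  [B.depth - 9]

"mkz"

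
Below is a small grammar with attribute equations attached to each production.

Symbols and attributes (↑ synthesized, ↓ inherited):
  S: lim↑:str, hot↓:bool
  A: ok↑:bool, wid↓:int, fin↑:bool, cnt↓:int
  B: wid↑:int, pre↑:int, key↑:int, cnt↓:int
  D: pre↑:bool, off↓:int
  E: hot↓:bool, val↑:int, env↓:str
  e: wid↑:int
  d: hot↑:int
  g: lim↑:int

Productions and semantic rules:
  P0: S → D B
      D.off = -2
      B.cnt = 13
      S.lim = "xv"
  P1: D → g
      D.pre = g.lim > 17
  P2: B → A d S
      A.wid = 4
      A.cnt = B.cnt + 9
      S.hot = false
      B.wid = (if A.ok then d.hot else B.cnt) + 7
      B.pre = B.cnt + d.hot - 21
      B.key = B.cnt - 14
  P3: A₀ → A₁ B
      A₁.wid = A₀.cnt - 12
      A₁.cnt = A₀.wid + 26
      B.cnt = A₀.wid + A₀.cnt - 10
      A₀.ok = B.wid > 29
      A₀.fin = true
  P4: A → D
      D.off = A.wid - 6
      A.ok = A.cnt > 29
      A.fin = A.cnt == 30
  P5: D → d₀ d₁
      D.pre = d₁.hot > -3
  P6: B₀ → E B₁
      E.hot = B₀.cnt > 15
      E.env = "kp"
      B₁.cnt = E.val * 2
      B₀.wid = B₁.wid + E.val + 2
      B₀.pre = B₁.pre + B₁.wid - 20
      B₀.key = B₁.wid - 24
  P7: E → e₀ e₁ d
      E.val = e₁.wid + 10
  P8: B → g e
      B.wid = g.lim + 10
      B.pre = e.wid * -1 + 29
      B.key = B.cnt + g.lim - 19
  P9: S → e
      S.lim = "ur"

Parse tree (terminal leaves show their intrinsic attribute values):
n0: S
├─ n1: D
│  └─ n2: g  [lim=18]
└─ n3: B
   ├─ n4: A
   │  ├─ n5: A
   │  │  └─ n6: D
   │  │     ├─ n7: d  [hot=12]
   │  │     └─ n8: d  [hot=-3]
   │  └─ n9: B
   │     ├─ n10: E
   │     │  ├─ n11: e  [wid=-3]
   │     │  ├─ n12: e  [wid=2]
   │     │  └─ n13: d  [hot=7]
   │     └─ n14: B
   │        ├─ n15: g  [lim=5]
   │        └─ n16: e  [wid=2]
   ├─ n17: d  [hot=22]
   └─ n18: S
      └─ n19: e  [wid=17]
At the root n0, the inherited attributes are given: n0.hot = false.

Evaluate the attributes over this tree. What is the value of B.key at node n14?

1. n0.hot = false  [given at root]
2. n1.off = -2  [-2]
3. n2.lim = 18  [terminal]
4. n1.pre = true  [g.lim > 17]
5. n3.cnt = 13  [13]
6. n4.wid = 4  [4]
7. n4.cnt = 22  [B.cnt + 9]
8. n5.wid = 10  [A₀.cnt - 12]
9. n5.cnt = 30  [A₀.wid + 26]
10. n6.off = 4  [A.wid - 6]
11. n7.hot = 12  [terminal]
12. n8.hot = -3  [terminal]
13. n6.pre = false  [d₁.hot > -3]
14. n5.ok = true  [A.cnt > 29]
15. n5.fin = true  [A.cnt == 30]
16. n9.cnt = 16  [A₀.wid + A₀.cnt - 10]
17. n10.hot = true  [B₀.cnt > 15]
18. n10.env = "kp"  ["kp"]
19. n11.wid = -3  [terminal]
20. n12.wid = 2  [terminal]
21. n13.hot = 7  [terminal]
22. n10.val = 12  [e₁.wid + 10]
23. n14.cnt = 24  [E.val * 2]
24. n15.lim = 5  [terminal]
25. n16.wid = 2  [terminal]
26. n14.wid = 15  [g.lim + 10]
27. n14.pre = 27  [e.wid * -1 + 29]
28. n14.key = 10  [B.cnt + g.lim - 19]
29. n9.wid = 29  [B₁.wid + E.val + 2]
30. n9.pre = 22  [B₁.pre + B₁.wid - 20]
31. n9.key = -9  [B₁.wid - 24]
32. n4.ok = false  [B.wid > 29]
33. n4.fin = true  [true]
34. n17.hot = 22  [terminal]
35. n18.hot = false  [false]
36. n19.wid = 17  [terminal]
37. n18.lim = "ur"  ["ur"]
38. n3.wid = 20  [(if A.ok then d.hot else B.cnt) + 7]
39. n3.pre = 14  [B.cnt + d.hot - 21]
40. n3.key = -1  [B.cnt - 14]
41. n0.lim = "xv"  ["xv"]

10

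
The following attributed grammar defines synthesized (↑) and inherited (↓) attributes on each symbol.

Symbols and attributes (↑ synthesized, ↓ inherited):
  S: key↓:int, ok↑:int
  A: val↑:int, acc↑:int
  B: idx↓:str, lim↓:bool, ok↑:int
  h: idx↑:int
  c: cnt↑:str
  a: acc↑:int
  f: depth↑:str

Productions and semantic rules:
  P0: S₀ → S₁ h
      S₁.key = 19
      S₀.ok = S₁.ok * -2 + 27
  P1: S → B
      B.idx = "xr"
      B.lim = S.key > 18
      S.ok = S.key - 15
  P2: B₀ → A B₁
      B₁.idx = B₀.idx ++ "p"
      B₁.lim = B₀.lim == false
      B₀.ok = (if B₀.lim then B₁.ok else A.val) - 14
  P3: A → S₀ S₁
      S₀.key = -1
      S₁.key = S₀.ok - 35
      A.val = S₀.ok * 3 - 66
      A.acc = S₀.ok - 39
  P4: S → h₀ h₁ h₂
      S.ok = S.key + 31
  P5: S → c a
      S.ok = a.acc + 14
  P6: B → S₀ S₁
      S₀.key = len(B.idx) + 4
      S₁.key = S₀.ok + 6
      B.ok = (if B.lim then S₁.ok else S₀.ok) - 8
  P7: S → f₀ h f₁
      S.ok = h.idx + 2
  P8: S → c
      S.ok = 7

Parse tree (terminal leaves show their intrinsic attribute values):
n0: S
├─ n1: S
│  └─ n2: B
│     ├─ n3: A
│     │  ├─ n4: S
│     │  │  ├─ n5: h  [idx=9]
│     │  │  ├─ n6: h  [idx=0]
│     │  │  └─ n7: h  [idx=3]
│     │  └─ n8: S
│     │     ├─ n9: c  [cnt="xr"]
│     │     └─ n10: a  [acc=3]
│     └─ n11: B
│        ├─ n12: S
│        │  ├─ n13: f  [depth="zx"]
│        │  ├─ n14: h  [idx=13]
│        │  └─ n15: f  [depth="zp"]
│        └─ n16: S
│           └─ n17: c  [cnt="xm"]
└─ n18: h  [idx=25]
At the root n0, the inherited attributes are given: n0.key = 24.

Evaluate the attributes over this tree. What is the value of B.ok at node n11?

1. n0.key = 24  [given at root]
2. n1.key = 19  [19]
3. n2.idx = "xr"  ["xr"]
4. n2.lim = true  [S.key > 18]
5. n4.key = -1  [-1]
6. n5.idx = 9  [terminal]
7. n6.idx = 0  [terminal]
8. n7.idx = 3  [terminal]
9. n4.ok = 30  [S.key + 31]
10. n8.key = -5  [S₀.ok - 35]
11. n9.cnt = "xr"  [terminal]
12. n10.acc = 3  [terminal]
13. n8.ok = 17  [a.acc + 14]
14. n3.val = 24  [S₀.ok * 3 - 66]
15. n3.acc = -9  [S₀.ok - 39]
16. n11.idx = "xrp"  [B₀.idx ++ "p"]
17. n11.lim = false  [B₀.lim == false]
18. n12.key = 7  [len(B.idx) + 4]
19. n13.depth = "zx"  [terminal]
20. n14.idx = 13  [terminal]
21. n15.depth = "zp"  [terminal]
22. n12.ok = 15  [h.idx + 2]
23. n16.key = 21  [S₀.ok + 6]
24. n17.cnt = "xm"  [terminal]
25. n16.ok = 7  [7]
26. n11.ok = 7  [(if B.lim then S₁.ok else S₀.ok) - 8]
27. n2.ok = -7  [(if B₀.lim then B₁.ok else A.val) - 14]
28. n1.ok = 4  [S.key - 15]
29. n18.idx = 25  [terminal]
30. n0.ok = 19  [S₁.ok * -2 + 27]

7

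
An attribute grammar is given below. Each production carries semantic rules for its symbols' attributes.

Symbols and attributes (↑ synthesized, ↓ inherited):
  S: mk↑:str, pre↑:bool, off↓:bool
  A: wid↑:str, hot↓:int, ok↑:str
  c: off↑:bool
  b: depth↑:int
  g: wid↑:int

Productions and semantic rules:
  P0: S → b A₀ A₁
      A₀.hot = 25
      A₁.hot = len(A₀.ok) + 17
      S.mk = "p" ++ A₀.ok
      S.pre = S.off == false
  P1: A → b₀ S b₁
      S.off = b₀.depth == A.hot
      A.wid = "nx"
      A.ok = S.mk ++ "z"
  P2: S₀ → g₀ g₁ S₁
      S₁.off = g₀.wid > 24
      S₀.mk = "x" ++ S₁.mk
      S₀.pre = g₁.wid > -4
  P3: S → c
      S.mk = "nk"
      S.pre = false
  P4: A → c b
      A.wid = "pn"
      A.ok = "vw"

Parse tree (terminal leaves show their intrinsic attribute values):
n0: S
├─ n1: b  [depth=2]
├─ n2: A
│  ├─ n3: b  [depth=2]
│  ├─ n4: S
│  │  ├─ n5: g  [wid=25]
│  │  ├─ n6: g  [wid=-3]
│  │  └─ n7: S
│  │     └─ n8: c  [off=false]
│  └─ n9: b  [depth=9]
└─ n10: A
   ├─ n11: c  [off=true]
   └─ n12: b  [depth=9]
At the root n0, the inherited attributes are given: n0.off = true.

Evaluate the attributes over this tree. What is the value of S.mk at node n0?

1. n0.off = true  [given at root]
2. n1.depth = 2  [terminal]
3. n2.hot = 25  [25]
4. n3.depth = 2  [terminal]
5. n4.off = false  [b₀.depth == A.hot]
6. n5.wid = 25  [terminal]
7. n6.wid = -3  [terminal]
8. n7.off = true  [g₀.wid > 24]
9. n8.off = false  [terminal]
10. n7.mk = "nk"  ["nk"]
11. n7.pre = false  [false]
12. n4.mk = "xnk"  ["x" ++ S₁.mk]
13. n4.pre = true  [g₁.wid > -4]
14. n9.depth = 9  [terminal]
15. n2.wid = "nx"  ["nx"]
16. n2.ok = "xnkz"  [S.mk ++ "z"]
17. n10.hot = 21  [len(A₀.ok) + 17]
18. n11.off = true  [terminal]
19. n12.depth = 9  [terminal]
20. n10.wid = "pn"  ["pn"]
21. n10.ok = "vw"  ["vw"]
22. n0.mk = "pxnkz"  ["p" ++ A₀.ok]
23. n0.pre = false  [S.off == false]

"pxnkz"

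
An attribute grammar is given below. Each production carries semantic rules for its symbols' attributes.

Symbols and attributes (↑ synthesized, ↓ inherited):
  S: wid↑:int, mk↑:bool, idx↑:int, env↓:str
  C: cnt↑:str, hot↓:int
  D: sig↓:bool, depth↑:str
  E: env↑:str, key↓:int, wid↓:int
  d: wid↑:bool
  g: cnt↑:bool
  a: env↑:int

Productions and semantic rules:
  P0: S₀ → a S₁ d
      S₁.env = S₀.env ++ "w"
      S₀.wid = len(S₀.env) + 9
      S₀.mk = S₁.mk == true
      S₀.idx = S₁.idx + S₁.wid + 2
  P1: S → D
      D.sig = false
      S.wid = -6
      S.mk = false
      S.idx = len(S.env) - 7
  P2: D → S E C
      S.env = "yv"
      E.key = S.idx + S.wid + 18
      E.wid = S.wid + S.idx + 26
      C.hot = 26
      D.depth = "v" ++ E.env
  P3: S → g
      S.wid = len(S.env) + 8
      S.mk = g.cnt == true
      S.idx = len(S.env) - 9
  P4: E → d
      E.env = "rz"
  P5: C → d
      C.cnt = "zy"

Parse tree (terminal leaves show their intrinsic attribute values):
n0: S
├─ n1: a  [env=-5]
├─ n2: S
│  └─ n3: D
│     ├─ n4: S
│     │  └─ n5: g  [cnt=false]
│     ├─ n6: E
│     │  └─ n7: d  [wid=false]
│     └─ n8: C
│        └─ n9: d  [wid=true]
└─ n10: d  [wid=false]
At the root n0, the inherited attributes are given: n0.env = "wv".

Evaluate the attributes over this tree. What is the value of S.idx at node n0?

1. n0.env = "wv"  [given at root]
2. n1.env = -5  [terminal]
3. n2.env = "wvw"  [S₀.env ++ "w"]
4. n3.sig = false  [false]
5. n4.env = "yv"  ["yv"]
6. n5.cnt = false  [terminal]
7. n4.wid = 10  [len(S.env) + 8]
8. n4.mk = false  [g.cnt == true]
9. n4.idx = -7  [len(S.env) - 9]
10. n6.key = 21  [S.idx + S.wid + 18]
11. n6.wid = 29  [S.wid + S.idx + 26]
12. n7.wid = false  [terminal]
13. n6.env = "rz"  ["rz"]
14. n8.hot = 26  [26]
15. n9.wid = true  [terminal]
16. n8.cnt = "zy"  ["zy"]
17. n3.depth = "vrz"  ["v" ++ E.env]
18. n2.wid = -6  [-6]
19. n2.mk = false  [false]
20. n2.idx = -4  [len(S.env) - 7]
21. n10.wid = false  [terminal]
22. n0.wid = 11  [len(S₀.env) + 9]
23. n0.mk = false  [S₁.mk == true]
24. n0.idx = -8  [S₁.idx + S₁.wid + 2]

-8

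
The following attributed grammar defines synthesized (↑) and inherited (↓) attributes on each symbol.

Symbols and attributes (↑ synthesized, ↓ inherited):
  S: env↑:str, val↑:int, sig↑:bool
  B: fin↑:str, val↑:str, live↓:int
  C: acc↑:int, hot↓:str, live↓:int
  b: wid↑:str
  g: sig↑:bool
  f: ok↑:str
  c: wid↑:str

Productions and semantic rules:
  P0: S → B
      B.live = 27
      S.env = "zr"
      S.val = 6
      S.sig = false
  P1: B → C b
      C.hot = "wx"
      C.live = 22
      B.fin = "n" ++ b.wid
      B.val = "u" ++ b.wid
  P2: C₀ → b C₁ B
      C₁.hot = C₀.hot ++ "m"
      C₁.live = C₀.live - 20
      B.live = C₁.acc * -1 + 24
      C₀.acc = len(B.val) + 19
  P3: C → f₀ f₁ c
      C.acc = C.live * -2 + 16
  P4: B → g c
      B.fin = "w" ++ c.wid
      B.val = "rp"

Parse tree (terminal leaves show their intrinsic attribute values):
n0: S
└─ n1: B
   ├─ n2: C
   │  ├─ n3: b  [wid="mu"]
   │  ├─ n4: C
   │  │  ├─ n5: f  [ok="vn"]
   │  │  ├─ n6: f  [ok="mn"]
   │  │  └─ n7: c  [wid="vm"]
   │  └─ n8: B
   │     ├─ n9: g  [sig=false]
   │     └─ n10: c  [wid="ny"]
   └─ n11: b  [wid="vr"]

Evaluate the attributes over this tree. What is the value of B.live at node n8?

1. n1.live = 27  [27]
2. n2.hot = "wx"  ["wx"]
3. n2.live = 22  [22]
4. n3.wid = "mu"  [terminal]
5. n4.hot = "wxm"  [C₀.hot ++ "m"]
6. n4.live = 2  [C₀.live - 20]
7. n5.ok = "vn"  [terminal]
8. n6.ok = "mn"  [terminal]
9. n7.wid = "vm"  [terminal]
10. n4.acc = 12  [C.live * -2 + 16]
11. n8.live = 12  [C₁.acc * -1 + 24]
12. n9.sig = false  [terminal]
13. n10.wid = "ny"  [terminal]
14. n8.fin = "wny"  ["w" ++ c.wid]
15. n8.val = "rp"  ["rp"]
16. n2.acc = 21  [len(B.val) + 19]
17. n11.wid = "vr"  [terminal]
18. n1.fin = "nvr"  ["n" ++ b.wid]
19. n1.val = "uvr"  ["u" ++ b.wid]
20. n0.env = "zr"  ["zr"]
21. n0.val = 6  [6]
22. n0.sig = false  [false]

12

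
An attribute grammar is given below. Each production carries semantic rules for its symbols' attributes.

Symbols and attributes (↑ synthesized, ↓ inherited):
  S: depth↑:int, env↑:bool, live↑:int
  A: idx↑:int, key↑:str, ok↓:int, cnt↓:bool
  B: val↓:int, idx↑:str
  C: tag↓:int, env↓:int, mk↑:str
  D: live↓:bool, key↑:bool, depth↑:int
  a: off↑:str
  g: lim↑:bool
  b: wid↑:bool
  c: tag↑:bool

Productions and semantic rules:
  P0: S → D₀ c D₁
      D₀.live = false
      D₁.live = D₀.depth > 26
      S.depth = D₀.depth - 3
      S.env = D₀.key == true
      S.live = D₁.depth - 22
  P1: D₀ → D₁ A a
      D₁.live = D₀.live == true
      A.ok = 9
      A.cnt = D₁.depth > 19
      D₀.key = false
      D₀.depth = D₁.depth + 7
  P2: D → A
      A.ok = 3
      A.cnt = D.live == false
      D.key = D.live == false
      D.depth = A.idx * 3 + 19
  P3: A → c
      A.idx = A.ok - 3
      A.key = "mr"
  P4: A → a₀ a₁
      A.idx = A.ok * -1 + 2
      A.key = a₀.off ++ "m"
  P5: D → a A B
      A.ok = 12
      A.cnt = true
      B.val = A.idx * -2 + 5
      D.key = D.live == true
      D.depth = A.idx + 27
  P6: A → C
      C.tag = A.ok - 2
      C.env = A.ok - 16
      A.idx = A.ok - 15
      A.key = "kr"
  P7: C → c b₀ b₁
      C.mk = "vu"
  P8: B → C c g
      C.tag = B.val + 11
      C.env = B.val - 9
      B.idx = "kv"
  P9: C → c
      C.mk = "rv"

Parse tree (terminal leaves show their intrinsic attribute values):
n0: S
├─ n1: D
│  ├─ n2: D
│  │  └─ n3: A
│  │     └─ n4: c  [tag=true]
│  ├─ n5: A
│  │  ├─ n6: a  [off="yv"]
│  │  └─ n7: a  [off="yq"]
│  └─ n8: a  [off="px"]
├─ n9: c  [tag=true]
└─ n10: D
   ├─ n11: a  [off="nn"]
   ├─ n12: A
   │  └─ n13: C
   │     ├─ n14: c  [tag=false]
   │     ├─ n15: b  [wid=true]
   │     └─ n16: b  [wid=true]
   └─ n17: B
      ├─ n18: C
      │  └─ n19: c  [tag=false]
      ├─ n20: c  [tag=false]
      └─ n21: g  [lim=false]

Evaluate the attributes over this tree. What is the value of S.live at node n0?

1. n1.live = false  [false]
2. n2.live = false  [D₀.live == true]
3. n3.ok = 3  [3]
4. n3.cnt = true  [D.live == false]
5. n4.tag = true  [terminal]
6. n3.idx = 0  [A.ok - 3]
7. n3.key = "mr"  ["mr"]
8. n2.key = true  [D.live == false]
9. n2.depth = 19  [A.idx * 3 + 19]
10. n5.ok = 9  [9]
11. n5.cnt = false  [D₁.depth > 19]
12. n6.off = "yv"  [terminal]
13. n7.off = "yq"  [terminal]
14. n5.idx = -7  [A.ok * -1 + 2]
15. n5.key = "yvm"  [a₀.off ++ "m"]
16. n8.off = "px"  [terminal]
17. n1.key = false  [false]
18. n1.depth = 26  [D₁.depth + 7]
19. n9.tag = true  [terminal]
20. n10.live = false  [D₀.depth > 26]
21. n11.off = "nn"  [terminal]
22. n12.ok = 12  [12]
23. n12.cnt = true  [true]
24. n13.tag = 10  [A.ok - 2]
25. n13.env = -4  [A.ok - 16]
26. n14.tag = false  [terminal]
27. n15.wid = true  [terminal]
28. n16.wid = true  [terminal]
29. n13.mk = "vu"  ["vu"]
30. n12.idx = -3  [A.ok - 15]
31. n12.key = "kr"  ["kr"]
32. n17.val = 11  [A.idx * -2 + 5]
33. n18.tag = 22  [B.val + 11]
34. n18.env = 2  [B.val - 9]
35. n19.tag = false  [terminal]
36. n18.mk = "rv"  ["rv"]
37. n20.tag = false  [terminal]
38. n21.lim = false  [terminal]
39. n17.idx = "kv"  ["kv"]
40. n10.key = false  [D.live == true]
41. n10.depth = 24  [A.idx + 27]
42. n0.depth = 23  [D₀.depth - 3]
43. n0.env = false  [D₀.key == true]
44. n0.live = 2  [D₁.depth - 22]

2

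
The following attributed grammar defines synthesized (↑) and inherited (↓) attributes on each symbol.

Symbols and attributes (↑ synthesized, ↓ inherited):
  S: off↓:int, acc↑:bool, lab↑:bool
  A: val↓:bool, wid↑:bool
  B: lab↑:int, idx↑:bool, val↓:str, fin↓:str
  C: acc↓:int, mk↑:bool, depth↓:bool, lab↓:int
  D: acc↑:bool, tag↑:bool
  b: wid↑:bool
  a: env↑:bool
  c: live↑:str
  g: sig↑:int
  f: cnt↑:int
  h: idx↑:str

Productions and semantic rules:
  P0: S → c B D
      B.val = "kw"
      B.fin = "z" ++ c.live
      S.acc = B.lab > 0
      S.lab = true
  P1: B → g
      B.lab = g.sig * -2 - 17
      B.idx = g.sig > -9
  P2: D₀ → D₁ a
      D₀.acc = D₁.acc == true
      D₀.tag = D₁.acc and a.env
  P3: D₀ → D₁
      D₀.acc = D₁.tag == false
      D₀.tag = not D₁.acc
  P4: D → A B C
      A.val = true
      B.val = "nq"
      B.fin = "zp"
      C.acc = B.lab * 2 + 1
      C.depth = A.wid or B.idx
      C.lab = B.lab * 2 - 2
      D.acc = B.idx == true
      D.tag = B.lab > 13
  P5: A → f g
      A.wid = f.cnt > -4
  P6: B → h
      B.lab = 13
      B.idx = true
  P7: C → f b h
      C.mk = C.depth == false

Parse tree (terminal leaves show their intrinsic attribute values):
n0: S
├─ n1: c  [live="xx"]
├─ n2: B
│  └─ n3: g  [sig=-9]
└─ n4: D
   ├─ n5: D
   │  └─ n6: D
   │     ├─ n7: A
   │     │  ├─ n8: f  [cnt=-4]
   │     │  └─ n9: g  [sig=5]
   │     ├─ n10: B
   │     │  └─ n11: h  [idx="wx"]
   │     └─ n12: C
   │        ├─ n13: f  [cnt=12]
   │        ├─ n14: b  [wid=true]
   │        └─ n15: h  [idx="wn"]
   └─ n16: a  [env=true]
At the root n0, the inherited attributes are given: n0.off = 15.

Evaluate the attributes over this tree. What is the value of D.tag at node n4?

1. n0.off = 15  [given at root]
2. n1.live = "xx"  [terminal]
3. n2.val = "kw"  ["kw"]
4. n2.fin = "zxx"  ["z" ++ c.live]
5. n3.sig = -9  [terminal]
6. n2.lab = 1  [g.sig * -2 - 17]
7. n2.idx = false  [g.sig > -9]
8. n7.val = true  [true]
9. n8.cnt = -4  [terminal]
10. n9.sig = 5  [terminal]
11. n7.wid = false  [f.cnt > -4]
12. n10.val = "nq"  ["nq"]
13. n10.fin = "zp"  ["zp"]
14. n11.idx = "wx"  [terminal]
15. n10.lab = 13  [13]
16. n10.idx = true  [true]
17. n12.acc = 27  [B.lab * 2 + 1]
18. n12.depth = true  [A.wid or B.idx]
19. n12.lab = 24  [B.lab * 2 - 2]
20. n13.cnt = 12  [terminal]
21. n14.wid = true  [terminal]
22. n15.idx = "wn"  [terminal]
23. n12.mk = false  [C.depth == false]
24. n6.acc = true  [B.idx == true]
25. n6.tag = false  [B.lab > 13]
26. n5.acc = true  [D₁.tag == false]
27. n5.tag = false  [not D₁.acc]
28. n16.env = true  [terminal]
29. n4.acc = true  [D₁.acc == true]
30. n4.tag = true  [D₁.acc and a.env]
31. n0.acc = true  [B.lab > 0]
32. n0.lab = true  [true]

true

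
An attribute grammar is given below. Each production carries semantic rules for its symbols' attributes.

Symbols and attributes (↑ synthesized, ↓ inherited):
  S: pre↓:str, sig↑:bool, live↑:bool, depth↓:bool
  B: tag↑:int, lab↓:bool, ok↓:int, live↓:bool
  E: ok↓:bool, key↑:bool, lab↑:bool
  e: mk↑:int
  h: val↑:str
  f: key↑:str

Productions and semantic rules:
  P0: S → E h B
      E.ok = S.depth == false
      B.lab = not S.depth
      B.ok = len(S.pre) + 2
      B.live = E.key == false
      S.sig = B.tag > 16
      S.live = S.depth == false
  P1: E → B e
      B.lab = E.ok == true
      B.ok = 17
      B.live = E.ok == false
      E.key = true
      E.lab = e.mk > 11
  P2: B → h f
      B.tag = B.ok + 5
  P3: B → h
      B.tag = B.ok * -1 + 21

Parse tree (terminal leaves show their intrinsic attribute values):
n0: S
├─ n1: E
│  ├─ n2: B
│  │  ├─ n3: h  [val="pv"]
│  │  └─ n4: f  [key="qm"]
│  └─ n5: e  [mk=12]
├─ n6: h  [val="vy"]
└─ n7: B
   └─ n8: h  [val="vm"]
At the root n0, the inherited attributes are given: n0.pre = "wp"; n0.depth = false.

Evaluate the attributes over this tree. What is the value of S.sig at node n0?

true

1. n0.pre = "wp"  [given at root]
2. n0.depth = false  [given at root]
3. n1.ok = true  [S.depth == false]
4. n2.lab = true  [E.ok == true]
5. n2.ok = 17  [17]
6. n2.live = false  [E.ok == false]
7. n3.val = "pv"  [terminal]
8. n4.key = "qm"  [terminal]
9. n2.tag = 22  [B.ok + 5]
10. n5.mk = 12  [terminal]
11. n1.key = true  [true]
12. n1.lab = true  [e.mk > 11]
13. n6.val = "vy"  [terminal]
14. n7.lab = true  [not S.depth]
15. n7.ok = 4  [len(S.pre) + 2]
16. n7.live = false  [E.key == false]
17. n8.val = "vm"  [terminal]
18. n7.tag = 17  [B.ok * -1 + 21]
19. n0.sig = true  [B.tag > 16]
20. n0.live = true  [S.depth == false]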